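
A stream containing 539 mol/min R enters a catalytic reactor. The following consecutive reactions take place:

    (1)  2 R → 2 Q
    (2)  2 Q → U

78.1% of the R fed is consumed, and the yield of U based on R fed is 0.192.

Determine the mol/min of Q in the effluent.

Conversion of R: R consumed = 2ξ₁ = 0.781 × 539 → ξ₁ = 210.5 mol/min.
Yield of U: 1ξ₂ / 539 = 0.192 → ξ₂ = 103.5 mol/min.
Outlet amounts (n = n₀ + Σ ν·ξ):
  R: 539 − 2(210.5) = 118
  Q: 0 + 2(210.5) − 2(103.5) = 214
  U: 0 + 1(103.5) = 103.5

214 mol/min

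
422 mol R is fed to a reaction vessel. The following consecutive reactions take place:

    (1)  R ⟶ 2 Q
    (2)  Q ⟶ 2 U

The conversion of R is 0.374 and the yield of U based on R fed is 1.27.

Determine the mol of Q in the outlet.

47.7 mol

Conversion of R: R consumed = 1ξ₁ = 0.374 × 422 → ξ₁ = 157.8 mol.
Yield of U: 2ξ₂ / 422 = 1.27 → ξ₂ = 268 mol.
Outlet amounts (n = n₀ + Σ ν·ξ):
  R: 422 − 1(157.8) = 264.2
  Q: 0 + 2(157.8) − 1(268) = 47.69
  U: 0 + 2(268) = 535.9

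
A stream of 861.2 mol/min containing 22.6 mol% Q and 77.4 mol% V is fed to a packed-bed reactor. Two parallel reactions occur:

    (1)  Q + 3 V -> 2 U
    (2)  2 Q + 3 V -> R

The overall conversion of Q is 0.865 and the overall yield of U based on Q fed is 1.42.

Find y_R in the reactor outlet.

0.0288

Yield of U: 2ξ₁ / 194.6 = 1.42 → ξ₁ = 138.2 mol/min.
Conversion of Q: 1ξ₁ + 2ξ₂ = 0.865 × 194.6 = 168.4 → ξ₂ = 15.08 mol/min.
Outlet amounts (n = n₀ + Σ ν·ξ):
  Q: 194.6 − 1(138.2) − 2(15.08) = 26.28
  V: 666.6 − 3(138.2) − 3(15.08) = 206.8
  U: 0 + 2(138.2) = 276.4
  R: 0 + 1(15.08) = 15.08
Total out = 524.5 mol/min; y_R = 15.08 / 524.5 = 0.02876.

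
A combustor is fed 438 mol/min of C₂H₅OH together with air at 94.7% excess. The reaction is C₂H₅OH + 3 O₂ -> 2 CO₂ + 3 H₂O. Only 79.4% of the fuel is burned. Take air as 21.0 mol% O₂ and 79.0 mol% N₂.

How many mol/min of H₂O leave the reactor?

Stoichiometric O₂ = 3 × 438 = 1314 mol/min; O₂ fed = 1314 × 1.947 = 2558 mol/min.
N₂ fed = 2558 × 79/21 = 9624 mol/min.
Fuel reacted = 0.794 × 438 → ξ = 347.8 mol/min.
Outlet (n = n₀ + ν ξ):
  C₂H₅OH: 438 − 1(347.8) = 90.23
  O₂: 2558 − 3(347.8) = 1515
  N₂: 9624 (inert)
  CO₂: 0 + 2(347.8) = 695.5
  H₂O: 0 + 3(347.8) = 1043

1040 mol/min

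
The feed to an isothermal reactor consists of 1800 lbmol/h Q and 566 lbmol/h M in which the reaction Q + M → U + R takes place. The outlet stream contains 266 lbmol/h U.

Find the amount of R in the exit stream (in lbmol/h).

266 lbmol/h

For U: n = n₀ + 1ξ → 266 = 0 + 1ξ, giving ξ = 266 lbmol/h.
Outlet amounts (n = n₀ + ν ξ):
  Q: 1800 − 1(266) = 1534
  M: 566 − 1(266) = 300
  U: 0 + 1(266) = 266
  R: 0 + 1(266) = 266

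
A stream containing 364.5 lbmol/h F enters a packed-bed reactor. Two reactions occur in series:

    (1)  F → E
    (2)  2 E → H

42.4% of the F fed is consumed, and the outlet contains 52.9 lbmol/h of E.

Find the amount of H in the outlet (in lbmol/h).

Conversion of F: F consumed = 1ξ₁ = 0.424 × 364.5 → ξ₁ = 154.5 lbmol/h.
E balance: n_E = 0 + 1ξ₁ − 2ξ₂ = 52.9 → ξ₂ = (1·154.5 − 52.9)/2 = 50.82 lbmol/h.
Outlet amounts (n = n₀ + Σ ν·ξ):
  F: 364.5 − 1(154.5) = 210
  E: 0 + 1(154.5) − 2(50.82) = 52.9
  H: 0 + 1(50.82) = 50.82

50.8 lbmol/h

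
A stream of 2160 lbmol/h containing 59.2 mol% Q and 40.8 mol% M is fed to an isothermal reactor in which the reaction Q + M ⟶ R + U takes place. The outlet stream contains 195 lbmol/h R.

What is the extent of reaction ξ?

For R: n = n₀ + 1ξ → 195 = 0 + 1ξ, giving ξ = 195 lbmol/h.
Outlet amounts (n = n₀ + ν ξ):
  Q: 1279 − 1(195) = 1084
  M: 881.3 − 1(195) = 686.3
  R: 0 + 1(195) = 195
  U: 0 + 1(195) = 195

ξ = 195 lbmol/h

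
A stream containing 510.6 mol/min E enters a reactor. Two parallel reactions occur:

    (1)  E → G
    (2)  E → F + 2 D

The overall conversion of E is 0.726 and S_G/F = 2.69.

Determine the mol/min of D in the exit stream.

201 mol/min

Conversion of E: E consumed = 0.726 × 510.6 = 370.7 mol/min = 1ξ₁ + 1ξ₂.
Selectivity: 1ξ₁ / (1ξ₂) = 2.69 → ξ₁ = 2.69 ξ₂.
Substitute: (1·2.69 + 1) ξ₂ = 370.7 → ξ₂ = 100.5 mol/min, ξ₁ = 270.2 mol/min.
Outlet amounts (n = n₀ + Σ ν·ξ):
  E: 510.6 − 1(270.2) − 1(100.5) = 139.9
  G: 0 + 1(270.2) = 270.2
  F: 0 + 1(100.5) = 100.5
  D: 0 + 2(100.5) = 200.9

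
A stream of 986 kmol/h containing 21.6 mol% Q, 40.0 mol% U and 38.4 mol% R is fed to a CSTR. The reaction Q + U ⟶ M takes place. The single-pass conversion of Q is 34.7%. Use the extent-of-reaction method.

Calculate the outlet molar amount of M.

73.9 kmol/h

Q reacted = 0.347 × 213 = 73.9 kmol/h; ν_Q = −1, so ξ = 73.9/1 = 73.9 kmol/h.
Outlet amounts (n = n₀ + ν ξ):
  Q: 213 − 1(73.9) = 139.1
  U: 394.4 − 1(73.9) = 320.5
  M: 0 + 1(73.9) = 73.9
  R: 378.6 (inert)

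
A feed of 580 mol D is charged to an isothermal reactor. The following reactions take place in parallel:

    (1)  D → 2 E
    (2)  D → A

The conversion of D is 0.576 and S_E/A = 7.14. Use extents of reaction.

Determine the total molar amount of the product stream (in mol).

Conversion of D: D consumed = 0.576 × 580 = 334.1 mol = 1ξ₁ + 1ξ₂.
Selectivity: 2ξ₁ / (1ξ₂) = 7.14 → ξ₁ = 3.57 ξ₂.
Substitute: (1·3.57 + 1) ξ₂ = 334.1 → ξ₂ = 73.1 mol, ξ₁ = 261 mol.
Outlet amounts (n = n₀ + Σ ν·ξ):
  D: 580 − 1(261) − 1(73.1) = 245.9
  E: 0 + 2(261) = 522
  A: 0 + 1(73.1) = 73.1
Total out = 245.9 + 522 + 73.1 = 841 mol.

841 mol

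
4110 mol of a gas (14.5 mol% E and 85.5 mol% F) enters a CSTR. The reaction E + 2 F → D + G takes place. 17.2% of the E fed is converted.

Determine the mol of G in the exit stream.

103 mol

E reacted = 0.172 × 596 = 102.5 mol; ν_E = −1, so ξ = 102.5/1 = 102.5 mol.
Outlet amounts (n = n₀ + ν ξ):
  E: 596 − 1(102.5) = 493.4
  F: 3514 − 2(102.5) = 3309
  D: 0 + 1(102.5) = 102.5
  G: 0 + 1(102.5) = 102.5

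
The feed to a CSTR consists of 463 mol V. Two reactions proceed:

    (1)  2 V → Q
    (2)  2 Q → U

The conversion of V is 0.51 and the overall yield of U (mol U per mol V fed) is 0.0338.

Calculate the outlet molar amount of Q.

86.8 mol

Conversion of V: V consumed = 2ξ₁ = 0.51 × 463 → ξ₁ = 118.1 mol.
Yield of U: 1ξ₂ / 463 = 0.0338 → ξ₂ = 15.65 mol.
Outlet amounts (n = n₀ + Σ ν·ξ):
  V: 463 − 2(118.1) = 226.9
  Q: 0 + 1(118.1) − 2(15.65) = 86.77
  U: 0 + 1(15.65) = 15.65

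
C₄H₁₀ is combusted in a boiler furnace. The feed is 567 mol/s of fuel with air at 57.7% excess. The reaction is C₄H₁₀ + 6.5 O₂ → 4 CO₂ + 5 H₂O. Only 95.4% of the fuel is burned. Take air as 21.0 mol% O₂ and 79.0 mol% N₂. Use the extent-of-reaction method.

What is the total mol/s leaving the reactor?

Stoichiometric O₂ = 6.5 × 567 = 3686 mol/s; O₂ fed = 3686 × 1.577 = 5812 mol/s.
N₂ fed = 5812 × 79/21 = 21860 mol/s.
Fuel reacted = 0.954 × 567 → ξ = 540.9 mol/s.
Outlet (n = n₀ + ν ξ):
  C₄H₁₀: 567 − 1(540.9) = 26.08
  O₂: 5812 − 6.5(540.9) = 2296
  N₂: 21860 (inert)
  CO₂: 0 + 4(540.9) = 2164
  H₂O: 0 + 5(540.9) = 2705
Total out = 26.08 + 2296 + 21860 + 2164 + 2705 = 29050 mol/s.

29100 mol/s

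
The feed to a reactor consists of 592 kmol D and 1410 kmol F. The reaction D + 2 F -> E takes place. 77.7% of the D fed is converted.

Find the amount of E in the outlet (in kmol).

460 kmol

D reacted = 0.777 × 592 = 460 kmol; ν_D = −1, so ξ = 460/1 = 460 kmol.
Outlet amounts (n = n₀ + ν ξ):
  D: 592 − 1(460) = 132
  F: 1410 − 2(460) = 490
  E: 0 + 1(460) = 460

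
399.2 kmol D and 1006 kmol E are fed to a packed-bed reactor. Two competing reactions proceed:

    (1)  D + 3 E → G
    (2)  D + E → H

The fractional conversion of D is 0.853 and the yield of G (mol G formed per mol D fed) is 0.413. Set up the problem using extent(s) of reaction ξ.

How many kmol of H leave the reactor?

Yield of G: 1ξ₁ / 399.2 = 0.413 → ξ₁ = 164.9 kmol.
Conversion of D: 1ξ₁ + 1ξ₂ = 0.853 × 399.2 = 340.5 → ξ₂ = 175.6 kmol.
Outlet amounts (n = n₀ + Σ ν·ξ):
  D: 399.2 − 1(164.9) − 1(175.6) = 58.68
  E: 1006 − 3(164.9) − 1(175.6) = 335.7
  G: 0 + 1(164.9) = 164.9
  H: 0 + 1(175.6) = 175.6

176 kmol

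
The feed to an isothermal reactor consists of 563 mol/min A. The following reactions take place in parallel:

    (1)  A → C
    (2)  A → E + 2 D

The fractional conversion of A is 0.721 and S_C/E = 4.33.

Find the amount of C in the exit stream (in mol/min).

Conversion of A: A consumed = 0.721 × 563 = 405.9 mol/min = 1ξ₁ + 1ξ₂.
Selectivity: 1ξ₁ / (1ξ₂) = 4.33 → ξ₁ = 4.33 ξ₂.
Substitute: (1·4.33 + 1) ξ₂ = 405.9 → ξ₂ = 76.16 mol/min, ξ₁ = 329.8 mol/min.
Outlet amounts (n = n₀ + Σ ν·ξ):
  A: 563 − 1(329.8) − 1(76.16) = 157.1
  C: 0 + 1(329.8) = 329.8
  E: 0 + 1(76.16) = 76.16
  D: 0 + 2(76.16) = 152.3

330 mol/min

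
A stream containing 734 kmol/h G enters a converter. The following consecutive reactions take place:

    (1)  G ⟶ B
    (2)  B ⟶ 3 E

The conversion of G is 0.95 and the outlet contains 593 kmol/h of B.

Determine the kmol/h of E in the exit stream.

Conversion of G: G consumed = 1ξ₁ = 0.95 × 734 → ξ₁ = 697.3 kmol/h.
B balance: n_B = 0 + 1ξ₁ − 1ξ₂ = 593 → ξ₂ = (1·697.3 − 593)/1 = 104.3 kmol/h.
Outlet amounts (n = n₀ + Σ ν·ξ):
  G: 734 − 1(697.3) = 36.7
  B: 0 + 1(697.3) − 1(104.3) = 593
  E: 0 + 3(104.3) = 312.9

313 kmol/h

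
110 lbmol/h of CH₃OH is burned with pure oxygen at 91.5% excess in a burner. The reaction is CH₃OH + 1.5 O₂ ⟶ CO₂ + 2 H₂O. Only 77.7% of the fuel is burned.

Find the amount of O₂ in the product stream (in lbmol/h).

Stoichiometric O₂ = 1.5 × 110 = 165 lbmol/h; O₂ fed = 165 × 1.915 = 316 lbmol/h.
Fuel reacted = 0.777 × 110 → ξ = 85.47 lbmol/h.
Outlet (n = n₀ + ν ξ):
  CH₃OH: 110 − 1(85.47) = 24.53
  O₂: 316 − 1.5(85.47) = 187.8
  CO₂: 0 + 1(85.47) = 85.47
  H₂O: 0 + 2(85.47) = 170.9

188 lbmol/h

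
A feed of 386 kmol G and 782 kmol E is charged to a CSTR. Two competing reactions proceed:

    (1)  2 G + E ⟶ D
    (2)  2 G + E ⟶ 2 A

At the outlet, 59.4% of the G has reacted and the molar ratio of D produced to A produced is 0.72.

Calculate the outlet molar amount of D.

Conversion of G: G consumed = 0.594 × 386 = 229.3 kmol = 2ξ₁ + 2ξ₂.
Selectivity: 1ξ₁ / (2ξ₂) = 0.72 → ξ₁ = 1.44 ξ₂.
Substitute: (2·1.44 + 2) ξ₂ = 229.3 → ξ₂ = 46.98 kmol, ξ₁ = 67.66 kmol.
Outlet amounts (n = n₀ + Σ ν·ξ):
  G: 386 − 2(67.66) − 2(46.98) = 156.7
  E: 782 − 1(67.66) − 1(46.98) = 667.4
  D: 0 + 1(67.66) = 67.66
  A: 0 + 2(46.98) = 93.97

67.7 kmol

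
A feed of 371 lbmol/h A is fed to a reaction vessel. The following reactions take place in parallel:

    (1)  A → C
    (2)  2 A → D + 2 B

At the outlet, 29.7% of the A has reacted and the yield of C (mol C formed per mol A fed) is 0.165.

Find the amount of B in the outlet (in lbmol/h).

49 lbmol/h

Yield of C: 1ξ₁ / 371 = 0.165 → ξ₁ = 61.22 lbmol/h.
Conversion of A: 1ξ₁ + 2ξ₂ = 0.297 × 371 = 110.2 → ξ₂ = 24.49 lbmol/h.
Outlet amounts (n = n₀ + Σ ν·ξ):
  A: 371 − 1(61.22) − 2(24.49) = 260.8
  C: 0 + 1(61.22) = 61.22
  D: 0 + 1(24.49) = 24.49
  B: 0 + 2(24.49) = 48.97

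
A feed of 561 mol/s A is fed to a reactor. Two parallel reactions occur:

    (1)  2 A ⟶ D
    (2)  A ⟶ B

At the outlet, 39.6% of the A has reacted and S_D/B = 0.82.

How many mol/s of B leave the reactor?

Conversion of A: A consumed = 0.396 × 561 = 222.2 mol/s = 2ξ₁ + 1ξ₂.
Selectivity: 1ξ₁ / (1ξ₂) = 0.82 → ξ₁ = 0.82 ξ₂.
Substitute: (2·0.82 + 1) ξ₂ = 222.2 → ξ₂ = 84.15 mol/s, ξ₁ = 69 mol/s.
Outlet amounts (n = n₀ + Σ ν·ξ):
  A: 561 − 2(69) − 1(84.15) = 338.8
  D: 0 + 1(69) = 69
  B: 0 + 1(84.15) = 84.15

84.2 mol/s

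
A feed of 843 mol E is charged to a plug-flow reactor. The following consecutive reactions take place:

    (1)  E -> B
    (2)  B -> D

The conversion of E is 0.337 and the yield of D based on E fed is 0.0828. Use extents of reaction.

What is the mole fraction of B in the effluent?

Conversion of E: E consumed = 1ξ₁ = 0.337 × 843 → ξ₁ = 284.1 mol.
Yield of D: 1ξ₂ / 843 = 0.0828 → ξ₂ = 69.8 mol.
Outlet amounts (n = n₀ + Σ ν·ξ):
  E: 843 − 1(284.1) = 558.9
  B: 0 + 1(284.1) − 1(69.8) = 214.3
  D: 0 + 1(69.8) = 69.8
Total out = 843 mol; y_B = 214.3 / 843 = 0.2542.

0.254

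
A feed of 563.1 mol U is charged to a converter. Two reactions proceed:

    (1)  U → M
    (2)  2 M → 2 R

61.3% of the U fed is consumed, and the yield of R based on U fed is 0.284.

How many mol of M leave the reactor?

Conversion of U: U consumed = 1ξ₁ = 0.613 × 563.1 → ξ₁ = 345.2 mol.
Yield of R: 2ξ₂ / 563.1 = 0.284 → ξ₂ = 79.96 mol.
Outlet amounts (n = n₀ + Σ ν·ξ):
  U: 563.1 − 1(345.2) = 217.9
  M: 0 + 1(345.2) − 2(79.96) = 185.3
  R: 0 + 2(79.96) = 159.9

185 mol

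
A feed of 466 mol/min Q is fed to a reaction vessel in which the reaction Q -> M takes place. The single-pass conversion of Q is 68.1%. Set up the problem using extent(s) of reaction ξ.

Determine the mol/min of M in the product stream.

317 mol/min

Q reacted = 0.681 × 466 = 317.3 mol/min; ν_Q = −1, so ξ = 317.3/1 = 317.3 mol/min.
Outlet amounts (n = n₀ + ν ξ):
  Q: 466 − 1(317.3) = 148.7
  M: 0 + 1(317.3) = 317.3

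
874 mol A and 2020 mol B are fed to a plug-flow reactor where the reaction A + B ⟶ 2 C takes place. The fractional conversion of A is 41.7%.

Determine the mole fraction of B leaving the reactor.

0.572

A reacted = 0.417 × 874 = 364.5 mol; ν_A = −1, so ξ = 364.5/1 = 364.5 mol.
Outlet amounts (n = n₀ + ν ξ):
  A: 874 − 1(364.5) = 509.5
  B: 2020 − 1(364.5) = 1656
  C: 0 + 2(364.5) = 728.9
Total out = 2894 mol; y_B = 1656 / 2894 = 0.5721.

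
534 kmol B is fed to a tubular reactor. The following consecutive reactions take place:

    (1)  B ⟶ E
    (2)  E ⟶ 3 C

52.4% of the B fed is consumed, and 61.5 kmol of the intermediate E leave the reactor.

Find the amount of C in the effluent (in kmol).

655 kmol

Conversion of B: B consumed = 1ξ₁ = 0.524 × 534 → ξ₁ = 279.8 kmol.
E balance: n_E = 0 + 1ξ₁ − 1ξ₂ = 61.5 → ξ₂ = (1·279.8 − 61.5)/1 = 218.3 kmol.
Outlet amounts (n = n₀ + Σ ν·ξ):
  B: 534 − 1(279.8) = 254.2
  E: 0 + 1(279.8) − 1(218.3) = 61.5
  C: 0 + 3(218.3) = 654.9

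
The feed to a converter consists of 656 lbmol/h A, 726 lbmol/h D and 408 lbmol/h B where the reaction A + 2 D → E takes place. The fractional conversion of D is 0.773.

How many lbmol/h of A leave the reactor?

375 lbmol/h

D reacted = 0.773 × 726 = 561.2 lbmol/h; ν_D = −2, so ξ = 561.2/2 = 280.6 lbmol/h.
Outlet amounts (n = n₀ + ν ξ):
  A: 656 − 1(280.6) = 375.4
  D: 726 − 2(280.6) = 164.8
  E: 0 + 1(280.6) = 280.6
  B: 408 (inert)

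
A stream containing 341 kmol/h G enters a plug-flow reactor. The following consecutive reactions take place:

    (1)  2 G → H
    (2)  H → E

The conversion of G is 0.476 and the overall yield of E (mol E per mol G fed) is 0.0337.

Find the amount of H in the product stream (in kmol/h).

Conversion of G: G consumed = 2ξ₁ = 0.476 × 341 → ξ₁ = 81.16 kmol/h.
Yield of E: 1ξ₂ / 341 = 0.0337 → ξ₂ = 11.49 kmol/h.
Outlet amounts (n = n₀ + Σ ν·ξ):
  G: 341 − 2(81.16) = 178.7
  H: 0 + 1(81.16) − 1(11.49) = 69.67
  E: 0 + 1(11.49) = 11.49

69.7 kmol/h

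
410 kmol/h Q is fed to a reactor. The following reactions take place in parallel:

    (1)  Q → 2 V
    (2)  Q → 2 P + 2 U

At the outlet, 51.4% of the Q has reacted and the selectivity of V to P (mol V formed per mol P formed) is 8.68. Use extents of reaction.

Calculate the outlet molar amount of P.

Conversion of Q: Q consumed = 0.514 × 410 = 210.7 kmol/h = 1ξ₁ + 1ξ₂.
Selectivity: 2ξ₁ / (2ξ₂) = 8.68 → ξ₁ = 8.68 ξ₂.
Substitute: (1·8.68 + 1) ξ₂ = 210.7 → ξ₂ = 21.77 kmol/h, ξ₁ = 189 kmol/h.
Outlet amounts (n = n₀ + Σ ν·ξ):
  Q: 410 − 1(189) − 1(21.77) = 199.3
  V: 0 + 2(189) = 377.9
  P: 0 + 2(21.77) = 43.54
  U: 0 + 2(21.77) = 43.54

43.5 kmol/h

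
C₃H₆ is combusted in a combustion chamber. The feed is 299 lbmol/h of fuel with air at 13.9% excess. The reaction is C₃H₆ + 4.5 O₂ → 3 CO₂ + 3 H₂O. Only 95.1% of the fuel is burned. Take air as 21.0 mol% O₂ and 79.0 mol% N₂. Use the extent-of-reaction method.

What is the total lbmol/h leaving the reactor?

7740 lbmol/h

Stoichiometric O₂ = 4.5 × 299 = 1346 lbmol/h; O₂ fed = 1346 × 1.139 = 1533 lbmol/h.
N₂ fed = 1533 × 79/21 = 5765 lbmol/h.
Fuel reacted = 0.951 × 299 → ξ = 284.3 lbmol/h.
Outlet (n = n₀ + ν ξ):
  C₃H₆: 299 − 1(284.3) = 14.65
  O₂: 1533 − 4.5(284.3) = 253
  N₂: 5765 (inert)
  CO₂: 0 + 3(284.3) = 853
  H₂O: 0 + 3(284.3) = 853
Total out = 14.65 + 253 + 5765 + 853 + 853 = 7739 lbmol/h.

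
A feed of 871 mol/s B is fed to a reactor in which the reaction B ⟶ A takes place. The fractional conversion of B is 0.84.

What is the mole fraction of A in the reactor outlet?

0.84

B reacted = 0.84 × 871 = 731.6 mol/s; ν_B = −1, so ξ = 731.6/1 = 731.6 mol/s.
Outlet amounts (n = n₀ + ν ξ):
  B: 871 − 1(731.6) = 139.4
  A: 0 + 1(731.6) = 731.6
Total out = 871 mol/s; y_A = 731.6 / 871 = 0.84.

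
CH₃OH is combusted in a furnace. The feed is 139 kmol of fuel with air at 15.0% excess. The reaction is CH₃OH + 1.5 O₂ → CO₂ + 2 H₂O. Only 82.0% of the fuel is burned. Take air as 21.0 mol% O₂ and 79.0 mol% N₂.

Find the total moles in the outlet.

Stoichiometric O₂ = 1.5 × 139 = 208.5 kmol; O₂ fed = 208.5 × 1.150 = 239.8 kmol.
N₂ fed = 239.8 × 79/21 = 902 kmol.
Fuel reacted = 0.82 × 139 → ξ = 114 kmol.
Outlet (n = n₀ + ν ξ):
  CH₃OH: 139 − 1(114) = 25.02
  O₂: 239.8 − 1.5(114) = 68.81
  N₂: 902 (inert)
  CO₂: 0 + 1(114) = 114
  H₂O: 0 + 2(114) = 228
Total out = 25.02 + 68.81 + 902 + 114 + 228 = 1338 kmol.

1340 kmol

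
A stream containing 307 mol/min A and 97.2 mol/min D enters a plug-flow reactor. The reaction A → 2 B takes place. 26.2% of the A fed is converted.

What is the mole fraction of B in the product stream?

0.332

A reacted = 0.262 × 307 = 80.43 mol/min; ν_A = −1, so ξ = 80.43/1 = 80.43 mol/min.
Outlet amounts (n = n₀ + ν ξ):
  A: 307 − 1(80.43) = 226.6
  B: 0 + 2(80.43) = 160.9
  D: 97.2 (inert)
Total out = 484.6 mol/min; y_B = 160.9 / 484.6 = 0.3319.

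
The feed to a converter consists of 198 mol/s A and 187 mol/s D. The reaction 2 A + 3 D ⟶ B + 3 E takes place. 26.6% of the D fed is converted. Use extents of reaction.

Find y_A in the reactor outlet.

0.447

D reacted = 0.266 × 187 = 49.74 mol/s; ν_D = −3, so ξ = 49.74/3 = 16.58 mol/s.
Outlet amounts (n = n₀ + ν ξ):
  A: 198 − 2(16.58) = 164.8
  D: 187 − 3(16.58) = 137.3
  B: 0 + 1(16.58) = 16.58
  E: 0 + 3(16.58) = 49.74
Total out = 368.4 mol/s; y_A = 164.8 / 368.4 = 0.4474.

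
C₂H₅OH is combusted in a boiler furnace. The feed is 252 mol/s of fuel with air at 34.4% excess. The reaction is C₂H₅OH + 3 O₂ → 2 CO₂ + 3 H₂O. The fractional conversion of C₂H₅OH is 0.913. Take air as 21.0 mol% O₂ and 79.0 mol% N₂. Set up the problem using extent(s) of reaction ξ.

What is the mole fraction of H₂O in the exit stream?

Stoichiometric O₂ = 3 × 252 = 756 mol/s; O₂ fed = 756 × 1.344 = 1016 mol/s.
N₂ fed = 1016 × 79/21 = 3822 mol/s.
Fuel reacted = 0.913 × 252 → ξ = 230.1 mol/s.
Outlet (n = n₀ + ν ξ):
  C₂H₅OH: 252 − 1(230.1) = 21.92
  O₂: 1016 − 3(230.1) = 325.8
  N₂: 3822 (inert)
  CO₂: 0 + 2(230.1) = 460.2
  H₂O: 0 + 3(230.1) = 690.2
Total out = 5320 mol/s; y_H₂O = 690.2 / 5320 = 0.1297.

0.13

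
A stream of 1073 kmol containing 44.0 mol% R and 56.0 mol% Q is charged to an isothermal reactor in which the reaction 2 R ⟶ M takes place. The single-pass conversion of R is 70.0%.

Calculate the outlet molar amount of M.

R reacted = 0.7 × 472.1 = 330.5 kmol; ν_R = −2, so ξ = 330.5/2 = 165.2 kmol.
Outlet amounts (n = n₀ + ν ξ):
  R: 472.1 − 2(165.2) = 141.6
  M: 0 + 1(165.2) = 165.2
  Q: 600.9 (inert)

165 kmol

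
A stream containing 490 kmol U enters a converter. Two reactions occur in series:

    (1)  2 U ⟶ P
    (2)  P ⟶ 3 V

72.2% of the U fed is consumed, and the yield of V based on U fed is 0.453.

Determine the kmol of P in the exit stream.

103 kmol

Conversion of U: U consumed = 2ξ₁ = 0.722 × 490 → ξ₁ = 176.9 kmol.
Yield of V: 3ξ₂ / 490 = 0.453 → ξ₂ = 73.99 kmol.
Outlet amounts (n = n₀ + Σ ν·ξ):
  U: 490 − 2(176.9) = 136.2
  P: 0 + 1(176.9) − 1(73.99) = 102.9
  V: 0 + 3(73.99) = 222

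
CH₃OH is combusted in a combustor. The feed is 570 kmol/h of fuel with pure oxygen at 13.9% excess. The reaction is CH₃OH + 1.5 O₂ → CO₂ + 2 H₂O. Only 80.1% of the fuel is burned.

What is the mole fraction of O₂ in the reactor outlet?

0.163

Stoichiometric O₂ = 1.5 × 570 = 855 kmol/h; O₂ fed = 855 × 1.139 = 973.8 kmol/h.
Fuel reacted = 0.801 × 570 → ξ = 456.6 kmol/h.
Outlet (n = n₀ + ν ξ):
  CH₃OH: 570 − 1(456.6) = 113.4
  O₂: 973.8 − 1.5(456.6) = 289
  CO₂: 0 + 1(456.6) = 456.6
  H₂O: 0 + 2(456.6) = 913.1
Total out = 1772 kmol/h; y_O₂ = 289 / 1772 = 0.1631.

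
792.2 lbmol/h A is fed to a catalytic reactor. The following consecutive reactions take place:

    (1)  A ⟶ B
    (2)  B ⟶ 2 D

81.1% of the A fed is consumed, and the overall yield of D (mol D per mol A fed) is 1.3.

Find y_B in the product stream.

Conversion of A: A consumed = 1ξ₁ = 0.811 × 792.2 → ξ₁ = 642.5 lbmol/h.
Yield of D: 2ξ₂ / 792.2 = 1.3 → ξ₂ = 514.9 lbmol/h.
Outlet amounts (n = n₀ + Σ ν·ξ):
  A: 792.2 − 1(642.5) = 149.7
  B: 0 + 1(642.5) − 1(514.9) = 127.5
  D: 0 + 2(514.9) = 1030
Total out = 1307 lbmol/h; y_B = 127.5 / 1307 = 0.09758.

0.0976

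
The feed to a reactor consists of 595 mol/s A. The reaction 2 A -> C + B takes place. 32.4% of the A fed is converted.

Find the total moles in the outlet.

A reacted = 0.324 × 595 = 192.8 mol/s; ν_A = −2, so ξ = 192.8/2 = 96.39 mol/s.
Outlet amounts (n = n₀ + ν ξ):
  A: 595 − 2(96.39) = 402.2
  C: 0 + 1(96.39) = 96.39
  B: 0 + 1(96.39) = 96.39
Total out = 402.2 + 96.39 + 96.39 = 595 mol/s.

595 mol/s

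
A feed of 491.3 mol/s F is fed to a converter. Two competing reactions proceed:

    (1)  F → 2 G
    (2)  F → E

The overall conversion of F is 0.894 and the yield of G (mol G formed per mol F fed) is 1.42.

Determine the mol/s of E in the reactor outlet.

90.4 mol/s

Yield of G: 2ξ₁ / 491.3 = 1.42 → ξ₁ = 348.8 mol/s.
Conversion of F: 1ξ₁ + 1ξ₂ = 0.894 × 491.3 = 439.2 → ξ₂ = 90.4 mol/s.
Outlet amounts (n = n₀ + Σ ν·ξ):
  F: 491.3 − 1(348.8) − 1(90.4) = 52.08
  G: 0 + 2(348.8) = 697.6
  E: 0 + 1(90.4) = 90.4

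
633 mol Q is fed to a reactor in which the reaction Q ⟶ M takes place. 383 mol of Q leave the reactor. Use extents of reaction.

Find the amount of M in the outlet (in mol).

For Q: n = n₀ − 1ξ → 383 = 633 − 1ξ, giving ξ = 250 mol.
Outlet amounts (n = n₀ + ν ξ):
  Q: 633 − 1(250) = 383
  M: 0 + 1(250) = 250

250 mol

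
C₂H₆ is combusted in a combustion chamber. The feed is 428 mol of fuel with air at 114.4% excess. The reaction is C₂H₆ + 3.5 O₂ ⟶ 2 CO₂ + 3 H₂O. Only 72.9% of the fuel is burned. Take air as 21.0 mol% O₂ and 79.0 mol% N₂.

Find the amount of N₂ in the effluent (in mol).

12100 mol

Stoichiometric O₂ = 3.5 × 428 = 1498 mol; O₂ fed = 1498 × 2.144 = 3212 mol.
N₂ fed = 3212 × 79/21 = 12080 mol.
Fuel reacted = 0.729 × 428 → ξ = 312 mol.
Outlet (n = n₀ + ν ξ):
  C₂H₆: 428 − 1(312) = 116
  O₂: 3212 − 3.5(312) = 2120
  N₂: 12080 (inert)
  CO₂: 0 + 2(312) = 624
  H₂O: 0 + 3(312) = 936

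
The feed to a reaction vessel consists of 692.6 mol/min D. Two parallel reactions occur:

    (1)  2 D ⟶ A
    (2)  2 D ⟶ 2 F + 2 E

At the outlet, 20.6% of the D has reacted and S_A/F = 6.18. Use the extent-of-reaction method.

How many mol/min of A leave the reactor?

66 mol/min

Conversion of D: D consumed = 0.206 × 692.6 = 142.7 mol/min = 2ξ₁ + 2ξ₂.
Selectivity: 1ξ₁ / (2ξ₂) = 6.18 → ξ₁ = 12.36 ξ₂.
Substitute: (2·12.36 + 2) ξ₂ = 142.7 → ξ₂ = 5.34 mol/min, ξ₁ = 66 mol/min.
Outlet amounts (n = n₀ + Σ ν·ξ):
  D: 692.6 − 2(66) − 2(5.34) = 549.9
  A: 0 + 1(66) = 66
  F: 0 + 2(5.34) = 10.68
  E: 0 + 2(5.34) = 10.68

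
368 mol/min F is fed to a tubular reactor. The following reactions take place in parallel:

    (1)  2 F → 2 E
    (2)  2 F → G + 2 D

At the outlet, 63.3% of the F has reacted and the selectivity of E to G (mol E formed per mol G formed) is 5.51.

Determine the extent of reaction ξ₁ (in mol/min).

Conversion of F: F consumed = 0.633 × 368 = 232.9 mol/min = 2ξ₁ + 2ξ₂.
Selectivity: 2ξ₁ / (1ξ₂) = 5.51 → ξ₁ = 2.755 ξ₂.
Substitute: (2·2.755 + 2) ξ₂ = 232.9 → ξ₂ = 31.02 mol/min, ξ₁ = 85.45 mol/min.
Outlet amounts (n = n₀ + Σ ν·ξ):
  F: 368 − 2(85.45) − 2(31.02) = 135.1
  E: 0 + 2(85.45) = 170.9
  G: 0 + 1(31.02) = 31.02
  D: 0 + 2(31.02) = 62.04

ξ₁ = 85.5 mol/min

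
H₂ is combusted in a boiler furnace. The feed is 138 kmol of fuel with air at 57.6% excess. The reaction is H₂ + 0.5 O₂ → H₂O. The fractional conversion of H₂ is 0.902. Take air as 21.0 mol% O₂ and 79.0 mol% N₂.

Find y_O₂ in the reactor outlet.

Stoichiometric O₂ = 0.5 × 138 = 69 kmol; O₂ fed = 69 × 1.576 = 108.7 kmol.
N₂ fed = 108.7 × 79/21 = 409.1 kmol.
Fuel reacted = 0.902 × 138 → ξ = 124.5 kmol.
Outlet (n = n₀ + ν ξ):
  H₂: 138 − 1(124.5) = 13.52
  O₂: 108.7 − 0.5(124.5) = 46.51
  N₂: 409.1 (inert)
  H₂O: 0 + 1(124.5) = 124.5
Total out = 593.6 kmol; y_O₂ = 46.51 / 593.6 = 0.07835.

0.0783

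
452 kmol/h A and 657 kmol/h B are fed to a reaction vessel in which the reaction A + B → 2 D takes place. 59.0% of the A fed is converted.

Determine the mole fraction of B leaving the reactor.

0.352

A reacted = 0.59 × 452 = 266.7 kmol/h; ν_A = −1, so ξ = 266.7/1 = 266.7 kmol/h.
Outlet amounts (n = n₀ + ν ξ):
  A: 452 − 1(266.7) = 185.3
  B: 657 − 1(266.7) = 390.3
  D: 0 + 2(266.7) = 533.4
Total out = 1109 kmol/h; y_B = 390.3 / 1109 = 0.352.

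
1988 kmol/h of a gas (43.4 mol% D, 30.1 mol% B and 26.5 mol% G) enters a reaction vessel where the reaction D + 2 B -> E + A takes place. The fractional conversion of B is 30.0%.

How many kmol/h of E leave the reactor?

B reacted = 0.3 × 598.4 = 179.5 kmol/h; ν_B = −2, so ξ = 179.5/2 = 89.76 kmol/h.
Outlet amounts (n = n₀ + ν ξ):
  D: 862.8 − 1(89.76) = 773
  B: 598.4 − 2(89.76) = 418.9
  E: 0 + 1(89.76) = 89.76
  A: 0 + 1(89.76) = 89.76
  G: 526.8 (inert)

89.8 kmol/h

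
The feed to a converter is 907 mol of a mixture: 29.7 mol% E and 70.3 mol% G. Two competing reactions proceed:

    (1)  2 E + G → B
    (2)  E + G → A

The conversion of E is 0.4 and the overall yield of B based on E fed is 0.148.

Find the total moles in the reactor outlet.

Yield of B: 1ξ₁ / 269.4 = 0.148 → ξ₁ = 39.87 mol.
Conversion of E: 2ξ₁ + 1ξ₂ = 0.4 × 269.4 = 107.8 → ξ₂ = 28.02 mol.
Outlet amounts (n = n₀ + Σ ν·ξ):
  E: 269.4 − 2(39.87) − 1(28.02) = 161.6
  G: 637.6 − 1(39.87) − 1(28.02) = 569.7
  B: 0 + 1(39.87) = 39.87
  A: 0 + 1(28.02) = 28.02
Total out = 161.6 + 569.7 + 39.87 + 28.02 = 799.2 mol.

799 mol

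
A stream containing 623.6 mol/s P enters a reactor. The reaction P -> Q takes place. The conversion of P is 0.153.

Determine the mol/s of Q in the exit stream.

95.4 mol/s

P reacted = 0.153 × 623.6 = 95.41 mol/s; ν_P = −1, so ξ = 95.41/1 = 95.41 mol/s.
Outlet amounts (n = n₀ + ν ξ):
  P: 623.6 − 1(95.41) = 528.2
  Q: 0 + 1(95.41) = 95.41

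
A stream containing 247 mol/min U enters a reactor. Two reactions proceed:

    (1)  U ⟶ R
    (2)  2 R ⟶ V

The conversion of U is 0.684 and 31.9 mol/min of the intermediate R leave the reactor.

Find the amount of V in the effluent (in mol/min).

Conversion of U: U consumed = 1ξ₁ = 0.684 × 247 → ξ₁ = 168.9 mol/min.
R balance: n_R = 0 + 1ξ₁ − 2ξ₂ = 31.9 → ξ₂ = (1·168.9 − 31.9)/2 = 68.52 mol/min.
Outlet amounts (n = n₀ + Σ ν·ξ):
  U: 247 − 1(168.9) = 78.05
  R: 0 + 1(168.9) − 2(68.52) = 31.9
  V: 0 + 1(68.52) = 68.52

68.5 mol/min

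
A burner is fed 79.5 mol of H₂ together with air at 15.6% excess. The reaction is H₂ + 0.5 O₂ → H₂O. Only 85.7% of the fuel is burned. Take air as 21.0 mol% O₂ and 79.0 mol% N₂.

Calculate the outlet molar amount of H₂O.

Stoichiometric O₂ = 0.5 × 79.5 = 39.75 mol; O₂ fed = 39.75 × 1.156 = 45.95 mol.
N₂ fed = 45.95 × 79/21 = 172.9 mol.
Fuel reacted = 0.857 × 79.5 → ξ = 68.13 mol.
Outlet (n = n₀ + ν ξ):
  H₂: 79.5 − 1(68.13) = 11.37
  O₂: 45.95 − 0.5(68.13) = 11.89
  N₂: 172.9 (inert)
  H₂O: 0 + 1(68.13) = 68.13

68.1 mol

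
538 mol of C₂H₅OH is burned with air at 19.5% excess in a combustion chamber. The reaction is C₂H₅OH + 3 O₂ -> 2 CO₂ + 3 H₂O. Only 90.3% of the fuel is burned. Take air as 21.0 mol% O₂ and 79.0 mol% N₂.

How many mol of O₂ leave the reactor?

Stoichiometric O₂ = 3 × 538 = 1614 mol; O₂ fed = 1614 × 1.195 = 1929 mol.
N₂ fed = 1929 × 79/21 = 7256 mol.
Fuel reacted = 0.903 × 538 → ξ = 485.8 mol.
Outlet (n = n₀ + ν ξ):
  C₂H₅OH: 538 − 1(485.8) = 52.19
  O₂: 1929 − 3(485.8) = 471.3
  N₂: 7256 (inert)
  CO₂: 0 + 2(485.8) = 971.6
  H₂O: 0 + 3(485.8) = 1457

471 mol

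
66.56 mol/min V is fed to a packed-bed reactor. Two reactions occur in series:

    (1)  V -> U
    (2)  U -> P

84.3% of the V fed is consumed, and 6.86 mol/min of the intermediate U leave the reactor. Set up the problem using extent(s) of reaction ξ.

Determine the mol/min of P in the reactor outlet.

Conversion of V: V consumed = 1ξ₁ = 0.843 × 66.56 → ξ₁ = 56.11 mol/min.
U balance: n_U = 0 + 1ξ₁ − 1ξ₂ = 6.86 → ξ₂ = (1·56.11 − 6.86)/1 = 49.25 mol/min.
Outlet amounts (n = n₀ + Σ ν·ξ):
  V: 66.56 − 1(56.11) = 10.45
  U: 0 + 1(56.11) − 1(49.25) = 6.86
  P: 0 + 1(49.25) = 49.25

49.3 mol/min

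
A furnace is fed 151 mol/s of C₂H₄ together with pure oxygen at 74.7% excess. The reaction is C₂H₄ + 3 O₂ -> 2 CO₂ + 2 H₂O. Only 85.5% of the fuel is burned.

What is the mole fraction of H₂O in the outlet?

Stoichiometric O₂ = 3 × 151 = 453 mol/s; O₂ fed = 453 × 1.747 = 791.4 mol/s.
Fuel reacted = 0.855 × 151 → ξ = 129.1 mol/s.
Outlet (n = n₀ + ν ξ):
  C₂H₄: 151 − 1(129.1) = 21.9
  O₂: 791.4 − 3(129.1) = 404.1
  CO₂: 0 + 2(129.1) = 258.2
  H₂O: 0 + 2(129.1) = 258.2
Total out = 942.4 mol/s; y_H₂O = 258.2 / 942.4 = 0.274.

0.274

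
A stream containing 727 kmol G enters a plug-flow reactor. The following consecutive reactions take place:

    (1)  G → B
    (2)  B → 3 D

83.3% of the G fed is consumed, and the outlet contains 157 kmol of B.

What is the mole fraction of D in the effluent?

0.829

Conversion of G: G consumed = 1ξ₁ = 0.833 × 727 → ξ₁ = 605.6 kmol.
B balance: n_B = 0 + 1ξ₁ − 1ξ₂ = 157 → ξ₂ = (1·605.6 − 157)/1 = 448.6 kmol.
Outlet amounts (n = n₀ + Σ ν·ξ):
  G: 727 − 1(605.6) = 121.4
  B: 0 + 1(605.6) − 1(448.6) = 157
  D: 0 + 3(448.6) = 1346
Total out = 1624 kmol; y_D = 1346 / 1624 = 0.8286.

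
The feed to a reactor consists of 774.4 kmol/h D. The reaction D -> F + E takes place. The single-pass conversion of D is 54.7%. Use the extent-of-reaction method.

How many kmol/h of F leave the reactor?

424 kmol/h

D reacted = 0.547 × 774.4 = 423.6 kmol/h; ν_D = −1, so ξ = 423.6/1 = 423.6 kmol/h.
Outlet amounts (n = n₀ + ν ξ):
  D: 774.4 − 1(423.6) = 350.8
  F: 0 + 1(423.6) = 423.6
  E: 0 + 1(423.6) = 423.6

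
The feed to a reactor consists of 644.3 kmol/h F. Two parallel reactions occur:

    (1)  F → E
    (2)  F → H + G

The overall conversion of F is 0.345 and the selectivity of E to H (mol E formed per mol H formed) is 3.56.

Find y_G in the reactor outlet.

Conversion of F: F consumed = 0.345 × 644.3 = 222.3 kmol/h = 1ξ₁ + 1ξ₂.
Selectivity: 1ξ₁ / (1ξ₂) = 3.56 → ξ₁ = 3.56 ξ₂.
Substitute: (1·3.56 + 1) ξ₂ = 222.3 → ξ₂ = 48.75 kmol/h, ξ₁ = 173.5 kmol/h.
Outlet amounts (n = n₀ + Σ ν·ξ):
  F: 644.3 − 1(173.5) − 1(48.75) = 422
  E: 0 + 1(173.5) = 173.5
  H: 0 + 1(48.75) = 48.75
  G: 0 + 1(48.75) = 48.75
Total out = 693 kmol/h; y_G = 48.75 / 693 = 0.07034.

0.0703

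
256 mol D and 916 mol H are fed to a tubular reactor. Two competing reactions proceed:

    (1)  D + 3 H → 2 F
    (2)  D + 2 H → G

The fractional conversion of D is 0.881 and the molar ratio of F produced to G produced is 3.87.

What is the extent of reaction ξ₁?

ξ₁ = 149 mol

Conversion of D: D consumed = 0.881 × 256 = 225.5 mol = 1ξ₁ + 1ξ₂.
Selectivity: 2ξ₁ / (1ξ₂) = 3.87 → ξ₁ = 1.935 ξ₂.
Substitute: (1·1.935 + 1) ξ₂ = 225.5 → ξ₂ = 76.84 mol, ξ₁ = 148.7 mol.
Outlet amounts (n = n₀ + Σ ν·ξ):
  D: 256 − 1(148.7) − 1(76.84) = 30.46
  H: 916 − 3(148.7) − 2(76.84) = 316.2
  F: 0 + 2(148.7) = 297.4
  G: 0 + 1(76.84) = 76.84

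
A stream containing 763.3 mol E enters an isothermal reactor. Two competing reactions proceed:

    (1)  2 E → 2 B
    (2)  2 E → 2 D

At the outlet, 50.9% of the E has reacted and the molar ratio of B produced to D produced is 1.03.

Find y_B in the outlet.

0.258

Conversion of E: E consumed = 0.509 × 763.3 = 388.5 mol = 2ξ₁ + 2ξ₂.
Selectivity: 2ξ₁ / (2ξ₂) = 1.03 → ξ₁ = 1.03 ξ₂.
Substitute: (2·1.03 + 2) ξ₂ = 388.5 → ξ₂ = 95.69 mol, ξ₁ = 98.57 mol.
Outlet amounts (n = n₀ + Σ ν·ξ):
  E: 763.3 − 2(98.57) − 2(95.69) = 374.8
  B: 0 + 2(98.57) = 197.1
  D: 0 + 2(95.69) = 191.4
Total out = 763.3 mol; y_B = 197.1 / 763.3 = 0.2583.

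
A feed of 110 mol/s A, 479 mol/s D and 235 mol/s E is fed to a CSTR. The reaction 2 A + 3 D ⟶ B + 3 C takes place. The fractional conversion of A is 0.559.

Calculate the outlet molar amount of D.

387 mol/s

A reacted = 0.559 × 110 = 61.49 mol/s; ν_A = −2, so ξ = 61.49/2 = 30.75 mol/s.
Outlet amounts (n = n₀ + ν ξ):
  A: 110 − 2(30.75) = 48.51
  D: 479 − 3(30.75) = 386.8
  B: 0 + 1(30.75) = 30.75
  C: 0 + 3(30.75) = 92.24
  E: 235 (inert)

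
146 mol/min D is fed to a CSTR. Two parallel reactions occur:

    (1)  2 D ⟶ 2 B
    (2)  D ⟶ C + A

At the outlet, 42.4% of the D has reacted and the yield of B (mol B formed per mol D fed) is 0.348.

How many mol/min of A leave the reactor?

Yield of B: 2ξ₁ / 146 = 0.348 → ξ₁ = 25.4 mol/min.
Conversion of D: 2ξ₁ + 1ξ₂ = 0.424 × 146 = 61.9 → ξ₂ = 11.1 mol/min.
Outlet amounts (n = n₀ + Σ ν·ξ):
  D: 146 − 2(25.4) − 1(11.1) = 84.1
  B: 0 + 2(25.4) = 50.81
  C: 0 + 1(11.1) = 11.1
  A: 0 + 1(11.1) = 11.1

11.1 mol/min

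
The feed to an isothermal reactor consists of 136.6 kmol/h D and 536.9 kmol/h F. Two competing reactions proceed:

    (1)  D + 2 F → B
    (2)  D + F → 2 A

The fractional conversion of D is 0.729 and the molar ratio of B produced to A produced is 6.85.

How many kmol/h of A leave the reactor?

13.5 kmol/h

Conversion of D: D consumed = 0.729 × 136.6 = 99.58 kmol/h = 1ξ₁ + 1ξ₂.
Selectivity: 1ξ₁ / (2ξ₂) = 6.85 → ξ₁ = 13.7 ξ₂.
Substitute: (1·13.7 + 1) ξ₂ = 99.58 → ξ₂ = 6.774 kmol/h, ξ₁ = 92.81 kmol/h.
Outlet amounts (n = n₀ + Σ ν·ξ):
  D: 136.6 − 1(92.81) − 1(6.774) = 37.02
  F: 536.9 − 2(92.81) − 1(6.774) = 344.5
  B: 0 + 1(92.81) = 92.81
  A: 0 + 2(6.774) = 13.55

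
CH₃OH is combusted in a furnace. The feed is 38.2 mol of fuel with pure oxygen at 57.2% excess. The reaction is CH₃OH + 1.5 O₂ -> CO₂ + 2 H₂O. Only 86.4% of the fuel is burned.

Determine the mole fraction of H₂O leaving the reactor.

Stoichiometric O₂ = 1.5 × 38.2 = 57.3 mol; O₂ fed = 57.3 × 1.572 = 90.08 mol.
Fuel reacted = 0.864 × 38.2 → ξ = 33 mol.
Outlet (n = n₀ + ν ξ):
  CH₃OH: 38.2 − 1(33) = 5.195
  O₂: 90.08 − 1.5(33) = 40.57
  CO₂: 0 + 1(33) = 33
  H₂O: 0 + 2(33) = 66.01
Total out = 144.8 mol; y_H₂O = 66.01 / 144.8 = 0.4559.

0.456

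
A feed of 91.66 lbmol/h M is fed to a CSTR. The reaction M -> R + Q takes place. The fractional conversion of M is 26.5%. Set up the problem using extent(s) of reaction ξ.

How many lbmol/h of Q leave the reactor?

24.3 lbmol/h

M reacted = 0.265 × 91.66 = 24.29 lbmol/h; ν_M = −1, so ξ = 24.29/1 = 24.29 lbmol/h.
Outlet amounts (n = n₀ + ν ξ):
  M: 91.66 − 1(24.29) = 67.37
  R: 0 + 1(24.29) = 24.29
  Q: 0 + 1(24.29) = 24.29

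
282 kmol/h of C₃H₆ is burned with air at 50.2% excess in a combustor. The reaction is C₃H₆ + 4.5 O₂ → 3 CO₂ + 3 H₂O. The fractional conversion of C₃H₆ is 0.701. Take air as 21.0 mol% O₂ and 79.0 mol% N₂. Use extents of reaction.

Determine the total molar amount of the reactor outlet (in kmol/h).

9460 kmol/h

Stoichiometric O₂ = 4.5 × 282 = 1269 kmol/h; O₂ fed = 1269 × 1.502 = 1906 kmol/h.
N₂ fed = 1906 × 79/21 = 7170 kmol/h.
Fuel reacted = 0.701 × 282 → ξ = 197.7 kmol/h.
Outlet (n = n₀ + ν ξ):
  C₃H₆: 282 − 1(197.7) = 84.32
  O₂: 1906 − 4.5(197.7) = 1016
  N₂: 7170 (inert)
  CO₂: 0 + 3(197.7) = 593
  H₂O: 0 + 3(197.7) = 593
Total out = 84.32 + 1016 + 7170 + 593 + 593 = 9457 kmol/h.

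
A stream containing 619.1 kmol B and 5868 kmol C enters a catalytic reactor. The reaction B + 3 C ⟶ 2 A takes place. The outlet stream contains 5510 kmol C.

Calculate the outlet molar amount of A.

239 kmol

For C: n = n₀ − 3ξ → 5510 = 5868 − 3ξ, giving ξ = 119.3 kmol.
Outlet amounts (n = n₀ + ν ξ):
  B: 619.1 − 1(119.3) = 499.8
  C: 5868 − 3(119.3) = 5510
  A: 0 + 2(119.3) = 238.7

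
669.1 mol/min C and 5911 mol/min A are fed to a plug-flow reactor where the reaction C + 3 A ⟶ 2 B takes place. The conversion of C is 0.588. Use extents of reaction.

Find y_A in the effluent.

0.817

C reacted = 0.588 × 669.1 = 393.4 mol/min; ν_C = −1, so ξ = 393.4/1 = 393.4 mol/min.
Outlet amounts (n = n₀ + ν ξ):
  C: 669.1 − 1(393.4) = 275.7
  A: 5911 − 3(393.4) = 4731
  B: 0 + 2(393.4) = 786.9
Total out = 5793 mol/min; y_A = 4731 / 5793 = 0.8166.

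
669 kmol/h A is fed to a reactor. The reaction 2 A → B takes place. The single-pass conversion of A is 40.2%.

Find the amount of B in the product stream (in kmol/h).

134 kmol/h

A reacted = 0.402 × 669 = 268.9 kmol/h; ν_A = −2, so ξ = 268.9/2 = 134.5 kmol/h.
Outlet amounts (n = n₀ + ν ξ):
  A: 669 − 2(134.5) = 400.1
  B: 0 + 1(134.5) = 134.5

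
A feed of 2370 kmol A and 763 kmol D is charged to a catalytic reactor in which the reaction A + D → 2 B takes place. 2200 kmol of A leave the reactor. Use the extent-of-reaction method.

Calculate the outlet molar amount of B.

For A: n = n₀ − 1ξ → 2200 = 2370 − 1ξ, giving ξ = 170 kmol.
Outlet amounts (n = n₀ + ν ξ):
  A: 2370 − 1(170) = 2200
  D: 763 − 1(170) = 593
  B: 0 + 2(170) = 340

340 kmol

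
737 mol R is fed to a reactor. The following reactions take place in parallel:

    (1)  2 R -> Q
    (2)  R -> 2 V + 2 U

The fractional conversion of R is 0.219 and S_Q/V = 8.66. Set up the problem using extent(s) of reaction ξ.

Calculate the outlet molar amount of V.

Conversion of R: R consumed = 0.219 × 737 = 161.4 mol = 2ξ₁ + 1ξ₂.
Selectivity: 1ξ₁ / (2ξ₂) = 8.66 → ξ₁ = 17.32 ξ₂.
Substitute: (2·17.32 + 1) ξ₂ = 161.4 → ξ₂ = 4.529 mol, ξ₁ = 78.44 mol.
Outlet amounts (n = n₀ + Σ ν·ξ):
  R: 737 − 2(78.44) − 1(4.529) = 575.6
  Q: 0 + 1(78.44) = 78.44
  V: 0 + 2(4.529) = 9.057
  U: 0 + 2(4.529) = 9.057

9.06 mol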